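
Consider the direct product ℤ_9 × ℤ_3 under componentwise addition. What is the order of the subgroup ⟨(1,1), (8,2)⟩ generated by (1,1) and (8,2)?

|⟨(1,1)⟩| = 9 and |⟨(8,2)⟩| = 9, so |H| is a multiple of lcm(9, 9) = 9 and divides |G| = 27.
Closing under the operation: H = {(0,0), (1,1), (2,2), (3,0), (4,1), (5,2), (6,0), (7,1), (8,2)}, so |H| = 9.

9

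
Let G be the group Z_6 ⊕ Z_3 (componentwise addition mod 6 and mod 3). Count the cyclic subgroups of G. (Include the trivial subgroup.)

Each element a generates a cyclic subgroup ⟨a⟩; distinct elements may generate the same one (a cyclic group of order d has φ(d) generators).
Cyclic subgroups by order — order 1: 1; order 2: 1; order 3: 4; order 6: 4.
Total: 10.

10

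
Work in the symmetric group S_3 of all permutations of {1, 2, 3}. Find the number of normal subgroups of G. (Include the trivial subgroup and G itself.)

G has 6 subgroups. Checking conjugation-invariance by order — order 1: 1/1 normal; order 2: 0/3 normal; order 3: 1/1 normal; order 6: 1/1 normal.
Total normal subgroups: 3.

3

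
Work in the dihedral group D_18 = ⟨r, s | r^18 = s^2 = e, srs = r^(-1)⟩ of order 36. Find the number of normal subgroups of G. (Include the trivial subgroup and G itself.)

9

G has 45 subgroups. Checking conjugation-invariance by order — order 1: 1/1 normal; order 2: 1/19 normal; order 3: 1/1 normal; order 4: 0/9 normal; order 6: 1/7 normal; order 9: 1/1 normal; order 12: 0/3 normal; order 18: 3/3 normal; order 36: 1/1 normal.
Total normal subgroups: 9.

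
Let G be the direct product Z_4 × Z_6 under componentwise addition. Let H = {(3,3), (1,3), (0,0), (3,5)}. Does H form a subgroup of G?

No

(3,5) ∈ H but its inverse (1,1) ∉ H, so H is not a subgroup.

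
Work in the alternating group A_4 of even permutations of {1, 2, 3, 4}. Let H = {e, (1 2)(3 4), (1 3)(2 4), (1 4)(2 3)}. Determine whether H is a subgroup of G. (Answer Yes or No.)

|H| = 4 divides |G| = 12, consistent with Lagrange.
H contains the identity, every element's inverse is in H, and H is closed under ∘: it is a subgroup.

Yes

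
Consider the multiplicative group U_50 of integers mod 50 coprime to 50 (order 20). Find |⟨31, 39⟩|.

|⟨31⟩| = 5 and |⟨39⟩| = 10, so |H| is a multiple of lcm(5, 10) = 10 and divides |G| = 20.
Closing under the operation: H = {1, 9, 11, 19, 21, 29, 31, 39, 41, 49}, so |H| = 10.

10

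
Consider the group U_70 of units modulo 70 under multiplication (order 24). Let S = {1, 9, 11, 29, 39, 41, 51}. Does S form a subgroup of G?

|S| = 7 does not divide |G| = 24, so by Lagrange S is not a subgroup.

No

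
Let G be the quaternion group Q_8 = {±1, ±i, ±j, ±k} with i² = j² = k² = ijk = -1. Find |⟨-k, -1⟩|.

|⟨-k⟩| = 4 and |⟨-1⟩| = 2, so |H| is a multiple of lcm(4, 2) = 4 and divides |G| = 8.
Closing under the operation: H = {1, -1, k, -k}, so |H| = 4.

4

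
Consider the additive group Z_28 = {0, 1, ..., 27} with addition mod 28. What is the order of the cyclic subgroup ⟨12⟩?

In Z_28, the order of an element a is n/gcd(a, n).
gcd(12, 28) = 4, so |⟨12⟩| = 28/4 = 7.

7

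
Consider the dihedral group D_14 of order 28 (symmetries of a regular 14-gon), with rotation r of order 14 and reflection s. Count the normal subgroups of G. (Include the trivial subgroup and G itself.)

G has 28 subgroups. Checking conjugation-invariance by order — order 1: 1/1 normal; order 2: 1/15 normal; order 4: 0/7 normal; order 7: 1/1 normal; order 14: 3/3 normal; order 28: 1/1 normal.
Total normal subgroups: 7.

7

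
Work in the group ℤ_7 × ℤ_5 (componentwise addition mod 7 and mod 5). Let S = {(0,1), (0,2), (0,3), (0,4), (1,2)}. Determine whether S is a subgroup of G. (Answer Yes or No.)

No

The identity (0,0) ∉ S, so S is not a subgroup.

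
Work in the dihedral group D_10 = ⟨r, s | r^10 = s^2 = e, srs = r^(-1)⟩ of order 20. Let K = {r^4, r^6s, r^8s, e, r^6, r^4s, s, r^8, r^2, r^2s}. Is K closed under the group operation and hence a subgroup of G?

|K| = 10 divides |G| = 20, consistent with Lagrange.
K contains the identity, every element's inverse is in K, and K is closed under ·: it is a subgroup.

Yes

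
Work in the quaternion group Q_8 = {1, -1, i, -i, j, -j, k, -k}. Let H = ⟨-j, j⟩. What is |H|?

4

|⟨-j⟩| = 4 and |⟨j⟩| = 4, so |H| is a multiple of lcm(4, 4) = 4 and divides |G| = 8.
Closing under the operation: H = {1, -1, j, -j}, so |H| = 4.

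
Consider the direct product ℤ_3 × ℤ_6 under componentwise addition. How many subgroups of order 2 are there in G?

|G| = 18 and 2 | 18, so subgroups of order 2 are possible by Lagrange.
The subgroups of order 2 are: {(0,0), (0,3)}.
So G has 1 subgroup of order 2.

1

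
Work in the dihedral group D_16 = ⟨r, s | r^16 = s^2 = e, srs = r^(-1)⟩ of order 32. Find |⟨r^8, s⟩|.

4

|⟨r^8⟩| = 2 and |⟨s⟩| = 2, so |H| is a multiple of lcm(2, 2) = 2 and divides |G| = 32.
Closing under the operation: H = {e, r^8, s, r^8s}, so |H| = 4.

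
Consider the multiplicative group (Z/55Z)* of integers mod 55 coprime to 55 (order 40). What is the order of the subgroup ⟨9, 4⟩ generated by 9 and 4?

|⟨9⟩| = 10 and |⟨4⟩| = 10, so |H| is a multiple of lcm(10, 10) = 10 and divides |G| = 40.
Closing under the operation: H = {1, 4, 9, 14, 16, 26, 31, 34, 36, 49}, so |H| = 10.

10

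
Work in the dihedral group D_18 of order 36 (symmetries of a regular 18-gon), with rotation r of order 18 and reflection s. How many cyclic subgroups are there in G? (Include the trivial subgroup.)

24

Each element a generates a cyclic subgroup ⟨a⟩; distinct elements may generate the same one (a cyclic group of order d has φ(d) generators).
Cyclic subgroups by order — order 1: 1; order 2: 19; order 3: 1; order 6: 1; order 9: 1; order 18: 1.
Total: 24.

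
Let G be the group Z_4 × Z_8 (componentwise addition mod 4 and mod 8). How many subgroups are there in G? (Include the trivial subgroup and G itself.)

|G| = 32, so by Lagrange every subgroup order divides 32. Divisors: 1, 2, 4, 8, 16, 32.
Subgroups by order — order 1: 1; order 2: 3; order 4: 7; order 8: 7; order 16: 3; order 32: 1.
Total: 1 + 3 + 7 + 7 + 3 + 1 = 22.

22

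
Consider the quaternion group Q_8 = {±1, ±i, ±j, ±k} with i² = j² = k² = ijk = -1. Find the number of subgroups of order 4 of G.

3

|G| = 8 and 4 | 8, so subgroups of order 4 are possible by Lagrange.
The subgroups of order 4 are: {1, -1, i, -i}; {1, -1, j, -j}; {1, -1, k, -k}.
So G has 3 subgroups of order 4.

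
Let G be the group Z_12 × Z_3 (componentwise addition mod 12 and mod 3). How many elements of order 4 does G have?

An element (a,b) has order lcm(ord(a), ord(b)); count pairs with lcm equal to 4.
Enumerating gives 2 such elements.

2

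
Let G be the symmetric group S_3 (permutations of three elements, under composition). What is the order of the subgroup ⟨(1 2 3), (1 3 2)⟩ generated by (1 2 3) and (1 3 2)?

3

|⟨(1 2 3)⟩| = 3 and |⟨(1 3 2)⟩| = 3, so |H| is a multiple of lcm(3, 3) = 3 and divides |G| = 6.
Closing under the operation: H = {e, (1 2 3), (1 3 2)}, so |H| = 3.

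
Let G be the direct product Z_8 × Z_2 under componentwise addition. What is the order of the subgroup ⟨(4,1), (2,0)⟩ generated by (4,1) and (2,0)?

8

|⟨(4,1)⟩| = 2 and |⟨(2,0)⟩| = 4, so |H| is a multiple of lcm(2, 4) = 4 and divides |G| = 16.
Closing under the operation: H = {(0,0), (0,1), (2,0), (2,1), (4,0), (4,1), (6,0), (6,1)}, so |H| = 8.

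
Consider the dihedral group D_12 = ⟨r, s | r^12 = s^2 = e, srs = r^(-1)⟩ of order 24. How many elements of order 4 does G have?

The elements of order 4 are: r^3, r^9.
That's 2.

2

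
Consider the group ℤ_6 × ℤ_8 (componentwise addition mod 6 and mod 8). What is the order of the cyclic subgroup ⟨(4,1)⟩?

The order of (4,1) in Z_6 × Z_8 is lcm(ord(4) in Z_6, ord(1) in Z_8).
ord(4) = 3 and ord(1) = 8, so |⟨(4,1)⟩| = lcm(3, 8) = 24.

24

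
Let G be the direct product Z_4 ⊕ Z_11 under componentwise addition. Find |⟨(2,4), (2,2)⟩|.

22

|⟨(2,4)⟩| = 22 and |⟨(2,2)⟩| = 22, so |H| is a multiple of lcm(22, 22) = 22 and divides |G| = 44.
Closing under the operation: H = {(0,0), (0,1), (0,2), (0,3), (0,4), (0,5), (0,6), (0,7), (0,8), (0,9), (0,10), (2,0), (2,1), (2,2), (2,3), (2,4), (2,5), (2,6), (2,7), (2,8), (2,9), (2,10)}, so |H| = 22.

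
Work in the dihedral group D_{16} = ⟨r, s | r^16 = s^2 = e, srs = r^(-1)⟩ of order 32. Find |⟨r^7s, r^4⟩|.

8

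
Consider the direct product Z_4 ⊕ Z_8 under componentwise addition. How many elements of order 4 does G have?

An element (a,b) has order lcm(ord(a), ord(b)); count pairs with lcm equal to 4.
Enumerating gives 12 such elements.

12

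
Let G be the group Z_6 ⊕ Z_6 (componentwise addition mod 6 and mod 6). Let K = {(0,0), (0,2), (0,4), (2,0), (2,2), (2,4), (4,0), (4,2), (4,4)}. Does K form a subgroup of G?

|K| = 9 divides |G| = 36, consistent with Lagrange.
K contains the identity, every element's inverse is in K, and K is closed under +: it is a subgroup.

Yes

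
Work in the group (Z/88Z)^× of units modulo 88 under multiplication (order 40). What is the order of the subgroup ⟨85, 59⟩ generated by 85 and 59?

20

|⟨85⟩| = 10 and |⟨59⟩| = 10, so |H| is a multiple of lcm(10, 10) = 10 and divides |G| = 40.
Closing under the operation: H = {1, 3, 7, 9, 13, 21, 25, 27, 29, 39, 49, 59, 61, 63, 67, 75, 79, 81, 85, 87}, so |H| = 20.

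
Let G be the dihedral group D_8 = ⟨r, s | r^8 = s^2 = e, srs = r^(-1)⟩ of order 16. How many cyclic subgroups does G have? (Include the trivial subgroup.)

12

Each element a generates a cyclic subgroup ⟨a⟩; distinct elements may generate the same one (a cyclic group of order d has φ(d) generators).
Cyclic subgroups by order — order 1: 1; order 2: 9; order 4: 1; order 8: 1.
Total: 12.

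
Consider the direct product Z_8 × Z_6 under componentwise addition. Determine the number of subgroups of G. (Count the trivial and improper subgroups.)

|G| = 48, so by Lagrange every subgroup order divides 48. Divisors: 1, 2, 3, 4, 6, 8, 12, 16, 24, 48.
Subgroups by order — order 1: 1; order 2: 3; order 3: 1; order 4: 3; order 6: 3; order 8: 3; order 12: 3; order 16: 1; order 24: 3; order 48: 1.
Total: 1 + 3 + 1 + 3 + 3 + 3 + 3 + 1 + 3 + 1 = 22.

22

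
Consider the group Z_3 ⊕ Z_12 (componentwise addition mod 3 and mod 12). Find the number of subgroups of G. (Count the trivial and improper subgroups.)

18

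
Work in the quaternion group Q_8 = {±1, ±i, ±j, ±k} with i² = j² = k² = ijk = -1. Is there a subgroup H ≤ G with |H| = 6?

No

6 does not divide |G| = 8, so by Lagrange no subgroup of order 6 exists.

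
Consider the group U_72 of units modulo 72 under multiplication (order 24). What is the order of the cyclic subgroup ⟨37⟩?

2

Compute successive powers of 37 mod 72: 37, 1; 37^2 ≡ 1 (mod 72).
So |⟨37⟩| = 2.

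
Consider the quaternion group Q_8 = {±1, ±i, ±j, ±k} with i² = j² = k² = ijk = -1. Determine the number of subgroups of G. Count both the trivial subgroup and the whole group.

6

|G| = 8, so by Lagrange every subgroup order divides 8. Divisors: 1, 2, 4, 8.
Subgroups by order — order 1: 1; order 2: 1; order 4: 3; order 8: 1.
Total: 1 + 1 + 3 + 1 = 6.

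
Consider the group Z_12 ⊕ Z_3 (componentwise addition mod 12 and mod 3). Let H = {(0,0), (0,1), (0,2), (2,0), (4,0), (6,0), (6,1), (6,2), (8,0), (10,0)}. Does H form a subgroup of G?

|H| = 10 does not divide |G| = 36, so by Lagrange H is not a subgroup.

No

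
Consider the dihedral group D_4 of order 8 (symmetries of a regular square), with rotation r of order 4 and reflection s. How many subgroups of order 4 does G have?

3

|G| = 8 and 4 | 8, so subgroups of order 4 are possible by Lagrange.
The subgroups of order 4 are: {e, r, r^2, r^3}; {e, r^2, s, r^2s}; {e, r^2, rs, r^3s}.
So G has 3 subgroups of order 4.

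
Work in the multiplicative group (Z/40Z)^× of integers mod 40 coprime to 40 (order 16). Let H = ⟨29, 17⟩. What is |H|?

|⟨29⟩| = 2 and |⟨17⟩| = 4, so |H| is a multiple of lcm(2, 4) = 4 and divides |G| = 16.
Closing under the operation: H = {1, 9, 13, 17, 21, 29, 33, 37}, so |H| = 8.

8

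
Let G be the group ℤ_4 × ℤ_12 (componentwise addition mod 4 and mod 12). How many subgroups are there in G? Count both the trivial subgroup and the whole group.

30

|G| = 48, so by Lagrange every subgroup order divides 48. Divisors: 1, 2, 3, 4, 6, 8, 12, 16, 24, 48.
Subgroups by order — order 1: 1; order 2: 3; order 3: 1; order 4: 7; order 6: 3; order 8: 3; order 12: 7; order 16: 1; order 24: 3; order 48: 1.
Total: 1 + 3 + 1 + 7 + 3 + 3 + 7 + 1 + 3 + 1 = 30.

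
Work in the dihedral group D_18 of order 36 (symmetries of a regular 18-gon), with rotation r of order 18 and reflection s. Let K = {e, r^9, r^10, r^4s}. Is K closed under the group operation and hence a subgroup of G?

r^10 ∈ K but its inverse r^8 ∉ K, so K is not a subgroup.

No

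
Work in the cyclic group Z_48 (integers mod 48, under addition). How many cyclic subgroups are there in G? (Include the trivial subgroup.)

Group the elements of G by the cyclic subgroup they generate; each cyclic subgroup of order d accounts for φ(d) elements.
Cyclic subgroups by order — order 1: 1; order 2: 1; order 3: 1; order 4: 1; order 6: 1; order 8: 1; order 12: 1; order 16: 1; order 24: 1; order 48: 1.
Total: 10.

10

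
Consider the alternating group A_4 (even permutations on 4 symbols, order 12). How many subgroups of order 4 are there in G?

|G| = 12 and 4 | 12, so subgroups of order 4 are possible by Lagrange.
The subgroups of order 4 are: {e, (1 2)(3 4), (1 3)(2 4), (1 4)(2 3)}.
So G has 1 subgroup of order 4.

1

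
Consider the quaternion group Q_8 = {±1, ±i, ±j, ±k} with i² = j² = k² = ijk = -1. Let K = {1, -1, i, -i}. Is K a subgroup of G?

|K| = 4 divides |G| = 8, consistent with Lagrange.
K contains the identity, every element's inverse is in K, and K is closed under ·: it is a subgroup.
In fact K = ⟨-i⟩.

Yes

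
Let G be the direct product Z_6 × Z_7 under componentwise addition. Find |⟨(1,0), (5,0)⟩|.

|⟨(1,0)⟩| = 6 and |⟨(5,0)⟩| = 6, so |H| is a multiple of lcm(6, 6) = 6 and divides |G| = 42.
Closing under the operation: H = {(0,0), (1,0), (2,0), (3,0), (4,0), (5,0)}, so |H| = 6.

6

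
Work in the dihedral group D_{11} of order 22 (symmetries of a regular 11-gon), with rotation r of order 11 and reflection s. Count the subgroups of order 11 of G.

|G| = 22 and 11 | 22, so subgroups of order 11 are possible by Lagrange.
The subgroups of order 11 are: {e, r, r^2, r^3, r^4, r^5, r^6, r^7, r^8, r^9, r^10}.
So G has 1 subgroup of order 11.

1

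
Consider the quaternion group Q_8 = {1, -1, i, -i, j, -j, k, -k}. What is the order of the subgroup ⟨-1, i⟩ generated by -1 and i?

|⟨-1⟩| = 2 and |⟨i⟩| = 4, so |H| is a multiple of lcm(2, 4) = 4 and divides |G| = 8.
Closing under the operation: H = {1, -1, i, -i}, so |H| = 4.

4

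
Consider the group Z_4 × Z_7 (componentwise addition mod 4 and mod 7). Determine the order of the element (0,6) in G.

The order of (0,6) in Z_4 × Z_7 is lcm(ord(0) in Z_4, ord(6) in Z_7).
ord(0) = 1 and ord(6) = 7, so |⟨(0,6)⟩| = lcm(1, 7) = 7.

7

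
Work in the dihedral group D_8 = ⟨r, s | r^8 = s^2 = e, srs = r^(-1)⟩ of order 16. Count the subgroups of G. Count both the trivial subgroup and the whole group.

19

|G| = 16, so by Lagrange every subgroup order divides 16. Divisors: 1, 2, 4, 8, 16.
Subgroups by order — order 1: 1; order 2: 9; order 4: 5; order 8: 3; order 16: 1.
Total: 1 + 9 + 5 + 3 + 1 = 19.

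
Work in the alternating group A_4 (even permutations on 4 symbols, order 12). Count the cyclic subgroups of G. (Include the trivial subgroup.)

8

A cyclic subgroup of order d is generated by each of its φ(d) elements of order d, so the cyclic subgroups of order d number (#elements of order d)/φ(d).
Cyclic subgroups by order — order 1: 1; order 2: 3; order 3: 4.
Total: 8.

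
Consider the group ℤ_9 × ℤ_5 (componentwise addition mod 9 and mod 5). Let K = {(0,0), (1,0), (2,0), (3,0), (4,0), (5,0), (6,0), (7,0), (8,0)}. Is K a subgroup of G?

Yes

|K| = 9 divides |G| = 45, consistent with Lagrange.
K contains the identity, every element's inverse is in K, and K is closed under +: it is a subgroup.
In fact K = ⟨(4,0)⟩.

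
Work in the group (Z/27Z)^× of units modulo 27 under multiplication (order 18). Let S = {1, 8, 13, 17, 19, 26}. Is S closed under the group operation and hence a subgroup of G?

No

19 ∈ S but its inverse 10 ∉ S, so S is not a subgroup.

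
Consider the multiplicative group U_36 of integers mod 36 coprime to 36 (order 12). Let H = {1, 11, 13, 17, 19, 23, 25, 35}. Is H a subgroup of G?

No

|H| = 8 does not divide |G| = 12, so by Lagrange H is not a subgroup.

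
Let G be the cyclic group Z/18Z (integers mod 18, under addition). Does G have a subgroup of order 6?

Yes

6 | 18. A subgroup of order 6 is {0, 3, 6, 9, 12, 15}.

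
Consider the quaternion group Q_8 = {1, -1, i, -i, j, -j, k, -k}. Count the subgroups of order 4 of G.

3

|G| = 8 and 4 | 8, so subgroups of order 4 are possible by Lagrange.
The subgroups of order 4 are: {1, -1, i, -i}; {1, -1, j, -j}; {1, -1, k, -k}.
So G has 3 subgroups of order 4.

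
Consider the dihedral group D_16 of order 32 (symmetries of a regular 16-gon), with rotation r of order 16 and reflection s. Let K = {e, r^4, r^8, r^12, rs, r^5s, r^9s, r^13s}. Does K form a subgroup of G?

Yes

|K| = 8 divides |G| = 32, consistent with Lagrange.
K contains the identity, every element's inverse is in K, and K is closed under ·: it is a subgroup.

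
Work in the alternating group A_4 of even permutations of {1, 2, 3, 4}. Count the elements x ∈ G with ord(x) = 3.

The elements of order 3 are: (2 3 4), (2 4 3), (1 2 3), (1 2 4), (1 3 2), (1 3 4), (1 4 2), (1 4 3).
That's 8.

8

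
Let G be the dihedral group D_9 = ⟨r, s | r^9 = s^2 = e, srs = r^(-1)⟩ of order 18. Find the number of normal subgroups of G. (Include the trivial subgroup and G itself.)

4

G has 16 subgroups. Checking conjugation-invariance by order — order 1: 1/1 normal; order 2: 0/9 normal; order 3: 1/1 normal; order 6: 0/3 normal; order 9: 1/1 normal; order 18: 1/1 normal.
Total normal subgroups: 4.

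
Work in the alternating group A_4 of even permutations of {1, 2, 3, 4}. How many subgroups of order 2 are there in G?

3

|G| = 12 and 2 | 12, so subgroups of order 2 are possible by Lagrange.
The subgroups of order 2 are: {e, (1 2)(3 4)}; {e, (1 3)(2 4)}; {e, (1 4)(2 3)}.
So G has 3 subgroups of order 2.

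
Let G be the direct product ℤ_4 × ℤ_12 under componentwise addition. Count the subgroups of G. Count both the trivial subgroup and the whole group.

|G| = 48, so by Lagrange every subgroup order divides 48. Divisors: 1, 2, 3, 4, 6, 8, 12, 16, 24, 48.
Subgroups by order — order 1: 1; order 2: 3; order 3: 1; order 4: 7; order 6: 3; order 8: 3; order 12: 7; order 16: 1; order 24: 3; order 48: 1.
Total: 1 + 3 + 1 + 7 + 3 + 3 + 7 + 1 + 3 + 1 = 30.

30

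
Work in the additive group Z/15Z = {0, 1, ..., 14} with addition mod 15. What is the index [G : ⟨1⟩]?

|⟨1⟩| = 15 and |G| = 15.
By Lagrange, [G : H] = |G|/|H| = 15/15 = 1.

1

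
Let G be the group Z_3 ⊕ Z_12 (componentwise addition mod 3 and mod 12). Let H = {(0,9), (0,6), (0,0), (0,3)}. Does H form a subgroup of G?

Yes

|H| = 4 divides |G| = 36, consistent with Lagrange.
H contains the identity, every element's inverse is in H, and H is closed under +: it is a subgroup.
In fact H = ⟨(0,3)⟩.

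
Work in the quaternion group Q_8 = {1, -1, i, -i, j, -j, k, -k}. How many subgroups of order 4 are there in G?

3

|G| = 8 and 4 | 8, so subgroups of order 4 are possible by Lagrange.
The subgroups of order 4 are: {1, -1, i, -i}; {1, -1, j, -j}; {1, -1, k, -k}.
So G has 3 subgroups of order 4.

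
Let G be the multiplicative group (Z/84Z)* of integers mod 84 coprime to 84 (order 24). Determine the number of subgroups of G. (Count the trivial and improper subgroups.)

32

|G| = 24, so by Lagrange every subgroup order divides 24. Divisors: 1, 2, 3, 4, 6, 8, 12, 24.
Subgroups by order — order 1: 1; order 2: 7; order 3: 1; order 4: 7; order 6: 7; order 8: 1; order 12: 7; order 24: 1.
Total: 1 + 7 + 1 + 7 + 7 + 1 + 7 + 1 = 32.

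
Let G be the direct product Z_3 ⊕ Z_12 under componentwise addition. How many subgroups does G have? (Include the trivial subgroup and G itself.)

|G| = 36, so by Lagrange every subgroup order divides 36. Divisors: 1, 2, 3, 4, 6, 9, 12, 18, 36.
Subgroups by order — order 1: 1; order 2: 1; order 3: 4; order 4: 1; order 6: 4; order 9: 1; order 12: 4; order 18: 1; order 36: 1.
Total: 1 + 1 + 4 + 1 + 4 + 1 + 4 + 1 + 1 = 18.

18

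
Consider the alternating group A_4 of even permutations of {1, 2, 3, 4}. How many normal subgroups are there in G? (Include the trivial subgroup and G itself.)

G has 10 subgroups. Checking conjugation-invariance by order — order 1: 1/1 normal; order 2: 0/3 normal; order 3: 0/4 normal; order 4: 1/1 normal; order 12: 1/1 normal.
Total normal subgroups: 3.

3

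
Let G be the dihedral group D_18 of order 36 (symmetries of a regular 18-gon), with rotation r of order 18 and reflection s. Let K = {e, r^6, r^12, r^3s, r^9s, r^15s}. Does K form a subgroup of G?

Yes

|K| = 6 divides |G| = 36, consistent with Lagrange.
K contains the identity, every element's inverse is in K, and K is closed under ·: it is a subgroup.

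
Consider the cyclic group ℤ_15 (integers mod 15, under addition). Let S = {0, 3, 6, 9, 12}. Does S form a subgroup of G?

Yes

|S| = 5 divides |G| = 15, consistent with Lagrange.
S contains the identity, every element's inverse is in S, and S is closed under +: it is a subgroup.
In fact S = ⟨3⟩.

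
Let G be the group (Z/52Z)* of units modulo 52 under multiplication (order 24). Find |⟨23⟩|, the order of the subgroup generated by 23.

6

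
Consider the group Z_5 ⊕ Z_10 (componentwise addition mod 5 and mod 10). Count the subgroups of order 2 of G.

1

|G| = 50 and 2 | 50, so subgroups of order 2 are possible by Lagrange.
The subgroups of order 2 are: {(0,0), (0,5)}.
So G has 1 subgroup of order 2.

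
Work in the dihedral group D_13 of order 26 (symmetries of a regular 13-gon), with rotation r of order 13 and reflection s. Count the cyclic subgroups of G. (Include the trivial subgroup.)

Group the elements of G by the cyclic subgroup they generate; each cyclic subgroup of order d accounts for φ(d) elements.
Cyclic subgroups by order — order 1: 1; order 2: 13; order 13: 1.
Total: 15.

15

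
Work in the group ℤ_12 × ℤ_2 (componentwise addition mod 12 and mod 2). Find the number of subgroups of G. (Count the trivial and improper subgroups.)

16

|G| = 24, so by Lagrange every subgroup order divides 24. Divisors: 1, 2, 3, 4, 6, 8, 12, 24.
Subgroups by order — order 1: 1; order 2: 3; order 3: 1; order 4: 3; order 6: 3; order 8: 1; order 12: 3; order 24: 1.
Total: 1 + 3 + 1 + 3 + 3 + 1 + 3 + 1 = 16.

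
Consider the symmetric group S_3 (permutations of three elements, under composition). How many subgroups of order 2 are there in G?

3

|G| = 6 and 2 | 6, so subgroups of order 2 are possible by Lagrange.
The subgroups of order 2 are: {e, (1 2)}; {e, (1 3)}; {e, (2 3)}.
So G has 3 subgroups of order 2.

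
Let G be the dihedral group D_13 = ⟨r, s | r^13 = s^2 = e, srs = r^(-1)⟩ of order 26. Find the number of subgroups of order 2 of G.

|G| = 26 and 2 | 26, so subgroups of order 2 are possible by Lagrange.
The subgroups of order 2 are: {e, r^10s}; {e, r^11s}; {e, r^12s}; {e, r^2s}; … (13 in all).
So G has 13 subgroups of order 2.

13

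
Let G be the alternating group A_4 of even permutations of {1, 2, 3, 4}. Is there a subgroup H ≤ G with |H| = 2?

Yes

2 | 12. A subgroup of order 2 is {e, (1 2)(3 4)}.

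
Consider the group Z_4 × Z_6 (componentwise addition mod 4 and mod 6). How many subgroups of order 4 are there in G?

|G| = 24 and 4 | 24, so subgroups of order 4 are possible by Lagrange.
The subgroups of order 4 are: {(0,0), (0,3), (2,0), (2,3)}; {(0,0), (1,0), (2,0), (3,0)}; {(0,0), (1,3), (2,0), (3,3)}.
So G has 3 subgroups of order 4.

3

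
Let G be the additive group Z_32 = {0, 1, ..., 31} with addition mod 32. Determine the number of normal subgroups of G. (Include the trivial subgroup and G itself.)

G is abelian, so every subgroup is normal.
G has 6 subgroups in total, hence 6 normal subgroups.

6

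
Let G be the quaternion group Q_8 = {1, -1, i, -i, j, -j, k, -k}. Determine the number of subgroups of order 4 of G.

3

|G| = 8 and 4 | 8, so subgroups of order 4 are possible by Lagrange.
The subgroups of order 4 are: {1, -1, i, -i}; {1, -1, j, -j}; {1, -1, k, -k}.
So G has 3 subgroups of order 4.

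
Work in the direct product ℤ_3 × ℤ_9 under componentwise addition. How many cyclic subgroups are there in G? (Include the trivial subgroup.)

8

Each element a generates a cyclic subgroup ⟨a⟩; distinct elements may generate the same one (a cyclic group of order d has φ(d) generators).
Cyclic subgroups by order — order 1: 1; order 3: 4; order 9: 3.
Total: 8.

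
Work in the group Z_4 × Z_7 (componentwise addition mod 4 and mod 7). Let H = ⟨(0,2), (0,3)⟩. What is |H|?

7

|⟨(0,2)⟩| = 7 and |⟨(0,3)⟩| = 7, so |H| is a multiple of lcm(7, 7) = 7 and divides |G| = 28.
Closing under the operation: H = {(0,0), (0,1), (0,2), (0,3), (0,4), (0,5), (0,6)}, so |H| = 7.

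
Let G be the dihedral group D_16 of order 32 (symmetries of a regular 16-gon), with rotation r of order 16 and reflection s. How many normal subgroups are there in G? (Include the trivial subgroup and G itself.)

G has 36 subgroups. Checking conjugation-invariance by order — order 1: 1/1 normal; order 2: 1/17 normal; order 4: 1/9 normal; order 8: 1/5 normal; order 16: 3/3 normal; order 32: 1/1 normal.
Total normal subgroups: 8.

8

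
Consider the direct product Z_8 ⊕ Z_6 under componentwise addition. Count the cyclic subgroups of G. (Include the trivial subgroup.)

Each element a generates a cyclic subgroup ⟨a⟩; distinct elements may generate the same one (a cyclic group of order d has φ(d) generators).
Cyclic subgroups by order — order 1: 1; order 2: 3; order 3: 1; order 4: 2; order 6: 3; order 8: 2; order 12: 2; order 24: 2.
Total: 16.

16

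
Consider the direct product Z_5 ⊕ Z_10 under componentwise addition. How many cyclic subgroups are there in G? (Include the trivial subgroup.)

14

A cyclic subgroup of order d is generated by each of its φ(d) elements of order d, so the cyclic subgroups of order d number (#elements of order d)/φ(d).
Cyclic subgroups by order — order 1: 1; order 2: 1; order 5: 6; order 10: 6.
Total: 14.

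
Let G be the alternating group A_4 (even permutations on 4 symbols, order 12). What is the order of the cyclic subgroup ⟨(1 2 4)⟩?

3

Computing powers of (1 2 4): the smallest k with ((1 2 4))^k = e is k = 3.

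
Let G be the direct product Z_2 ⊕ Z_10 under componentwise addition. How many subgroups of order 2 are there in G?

3

|G| = 20 and 2 | 20, so subgroups of order 2 are possible by Lagrange.
The subgroups of order 2 are: {(0,0), (0,5)}; {(0,0), (1,0)}; {(0,0), (1,5)}.
So G has 3 subgroups of order 2.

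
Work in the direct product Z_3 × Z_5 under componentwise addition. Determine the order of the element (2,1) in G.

The order of (2,1) in Z_3 × Z_5 is lcm(ord(2) in Z_3, ord(1) in Z_5).
ord(2) = 3 and ord(1) = 5, so |⟨(2,1)⟩| = lcm(3, 5) = 15.

15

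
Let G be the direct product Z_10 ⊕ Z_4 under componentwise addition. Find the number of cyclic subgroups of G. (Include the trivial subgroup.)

Group the elements of G by the cyclic subgroup they generate; each cyclic subgroup of order d accounts for φ(d) elements.
Cyclic subgroups by order — order 1: 1; order 2: 3; order 4: 2; order 5: 1; order 10: 3; order 20: 2.
Total: 12.

12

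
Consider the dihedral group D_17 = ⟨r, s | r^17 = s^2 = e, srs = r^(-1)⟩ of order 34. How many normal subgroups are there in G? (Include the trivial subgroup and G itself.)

3

G has 20 subgroups. Checking conjugation-invariance by order — order 1: 1/1 normal; order 2: 0/17 normal; order 17: 1/1 normal; order 34: 1/1 normal.
Total normal subgroups: 3.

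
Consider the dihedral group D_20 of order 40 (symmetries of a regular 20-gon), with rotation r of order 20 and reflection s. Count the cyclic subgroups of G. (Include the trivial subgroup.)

26

Group the elements of G by the cyclic subgroup they generate; each cyclic subgroup of order d accounts for φ(d) elements.
Cyclic subgroups by order — order 1: 1; order 2: 21; order 4: 1; order 5: 1; order 10: 1; order 20: 1.
Total: 26.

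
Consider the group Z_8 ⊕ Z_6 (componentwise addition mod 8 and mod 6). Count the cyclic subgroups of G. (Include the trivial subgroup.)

16

A cyclic subgroup of order d is generated by each of its φ(d) elements of order d, so the cyclic subgroups of order d number (#elements of order d)/φ(d).
Cyclic subgroups by order — order 1: 1; order 2: 3; order 3: 1; order 4: 2; order 6: 3; order 8: 2; order 12: 2; order 24: 2.
Total: 16.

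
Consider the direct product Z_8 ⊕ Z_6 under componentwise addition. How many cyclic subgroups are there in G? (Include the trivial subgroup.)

16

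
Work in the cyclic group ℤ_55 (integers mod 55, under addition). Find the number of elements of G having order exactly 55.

40

In a cyclic group of order 55, the number of elements of order d (for d | 55) is φ(d).
φ(55) = 40.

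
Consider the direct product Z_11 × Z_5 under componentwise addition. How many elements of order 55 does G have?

40

An element (a,b) has order lcm(ord(a), ord(b)); count pairs with lcm equal to 55.
Enumerating gives 40 such elements.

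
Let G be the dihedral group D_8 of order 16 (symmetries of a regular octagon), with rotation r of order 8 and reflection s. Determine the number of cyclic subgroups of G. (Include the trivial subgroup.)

Each element a generates a cyclic subgroup ⟨a⟩; distinct elements may generate the same one (a cyclic group of order d has φ(d) generators).
Cyclic subgroups by order — order 1: 1; order 2: 9; order 4: 1; order 8: 1.
Total: 12.

12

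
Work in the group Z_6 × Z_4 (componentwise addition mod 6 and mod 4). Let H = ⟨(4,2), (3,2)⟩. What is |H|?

|⟨(4,2)⟩| = 6 and |⟨(3,2)⟩| = 2, so |H| is a multiple of lcm(6, 2) = 6 and divides |G| = 24.
Closing under the operation: H = {(0,0), (0,2), (1,0), (1,2), (2,0), (2,2), (3,0), (3,2), (4,0), (4,2), (5,0), (5,2)}, so |H| = 12.

12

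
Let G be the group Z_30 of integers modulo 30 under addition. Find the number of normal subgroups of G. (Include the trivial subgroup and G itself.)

G is abelian, so every subgroup is normal.
G has 8 subgroups in total, hence 8 normal subgroups.

8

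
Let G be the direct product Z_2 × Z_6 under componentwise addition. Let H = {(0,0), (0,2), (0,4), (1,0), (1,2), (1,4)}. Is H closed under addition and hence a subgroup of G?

|H| = 6 divides |G| = 12, consistent with Lagrange.
H contains the identity, every element's inverse is in H, and H is closed under +: it is a subgroup.
In fact H = ⟨(1,2)⟩.

Yes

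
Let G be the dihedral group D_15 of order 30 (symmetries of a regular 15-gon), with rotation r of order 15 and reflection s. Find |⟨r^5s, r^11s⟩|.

10

|⟨r^5s⟩| = 2 and |⟨r^11s⟩| = 2, so |H| is a multiple of lcm(2, 2) = 2 and divides |G| = 30.
Closing under the operation: H = {e, r^3, r^6, r^9, r^12, r^2s, r^5s, r^8s, r^11s, r^14s}, so |H| = 10.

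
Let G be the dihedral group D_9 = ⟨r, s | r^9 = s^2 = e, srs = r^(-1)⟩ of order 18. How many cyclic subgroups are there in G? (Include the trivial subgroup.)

Group the elements of G by the cyclic subgroup they generate; each cyclic subgroup of order d accounts for φ(d) elements.
Cyclic subgroups by order — order 1: 1; order 2: 9; order 3: 1; order 9: 1.
Total: 12.

12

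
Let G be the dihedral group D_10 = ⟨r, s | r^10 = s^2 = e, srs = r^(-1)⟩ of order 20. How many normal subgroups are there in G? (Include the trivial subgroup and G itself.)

7

G has 22 subgroups. Checking conjugation-invariance by order — order 1: 1/1 normal; order 2: 1/11 normal; order 4: 0/5 normal; order 5: 1/1 normal; order 10: 3/3 normal; order 20: 1/1 normal.
Total normal subgroups: 7.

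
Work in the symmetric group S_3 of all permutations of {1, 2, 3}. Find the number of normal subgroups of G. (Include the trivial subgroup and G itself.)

G has 6 subgroups. Checking conjugation-invariance by order — order 1: 1/1 normal; order 2: 0/3 normal; order 3: 1/1 normal; order 6: 1/1 normal.
Total normal subgroups: 3.

3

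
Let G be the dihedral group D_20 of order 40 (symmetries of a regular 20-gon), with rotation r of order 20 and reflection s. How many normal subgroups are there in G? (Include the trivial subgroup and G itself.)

G has 48 subgroups. Checking conjugation-invariance by order — order 1: 1/1 normal; order 2: 1/21 normal; order 4: 1/11 normal; order 5: 1/1 normal; order 8: 0/5 normal; order 10: 1/5 normal; order 20: 3/3 normal; order 40: 1/1 normal.
Total normal subgroups: 9.

9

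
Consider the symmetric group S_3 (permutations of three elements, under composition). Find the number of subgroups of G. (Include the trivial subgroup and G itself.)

6

|G| = 6, so by Lagrange every subgroup order divides 6. Divisors: 1, 2, 3, 6.
Subgroups by order — order 1: 1; order 2: 3; order 3: 1; order 6: 1.
Total: 1 + 3 + 1 + 1 = 6.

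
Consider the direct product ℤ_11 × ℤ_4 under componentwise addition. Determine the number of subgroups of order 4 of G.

1

|G| = 44 and 4 | 44, so subgroups of order 4 are possible by Lagrange.
The subgroups of order 4 are: {(0,0), (0,1), (0,2), (0,3)}.
So G has 1 subgroup of order 4.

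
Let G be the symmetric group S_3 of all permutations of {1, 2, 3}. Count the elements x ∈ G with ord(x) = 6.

No element of G has order 6 (even though 6 | 6).

0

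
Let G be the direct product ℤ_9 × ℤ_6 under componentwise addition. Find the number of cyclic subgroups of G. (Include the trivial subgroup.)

16

A cyclic subgroup of order d is generated by each of its φ(d) elements of order d, so the cyclic subgroups of order d number (#elements of order d)/φ(d).
Cyclic subgroups by order — order 1: 1; order 2: 1; order 3: 4; order 6: 4; order 9: 3; order 18: 3.
Total: 16.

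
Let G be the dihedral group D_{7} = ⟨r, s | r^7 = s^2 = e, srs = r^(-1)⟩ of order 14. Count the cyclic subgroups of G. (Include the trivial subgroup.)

9

Group the elements of G by the cyclic subgroup they generate; each cyclic subgroup of order d accounts for φ(d) elements.
Cyclic subgroups by order — order 1: 1; order 2: 7; order 7: 1.
Total: 9.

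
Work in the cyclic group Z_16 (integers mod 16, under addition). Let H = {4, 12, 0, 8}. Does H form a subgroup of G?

|H| = 4 divides |G| = 16, consistent with Lagrange.
H contains the identity, every element's inverse is in H, and H is closed under +: it is a subgroup.
In fact H = ⟨4⟩.

Yes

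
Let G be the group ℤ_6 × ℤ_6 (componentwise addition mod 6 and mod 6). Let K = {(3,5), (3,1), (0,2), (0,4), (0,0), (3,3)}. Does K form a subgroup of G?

Yes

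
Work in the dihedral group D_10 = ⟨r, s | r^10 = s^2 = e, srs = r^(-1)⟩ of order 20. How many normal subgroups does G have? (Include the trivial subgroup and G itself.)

7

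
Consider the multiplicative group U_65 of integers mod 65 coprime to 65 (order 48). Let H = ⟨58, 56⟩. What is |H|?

|⟨58⟩| = 12 and |⟨56⟩| = 6, so |H| is a multiple of lcm(12, 6) = 12 and divides |G| = 48.
Closing under the operation: H = {1, 2, 4, 7, 8, 9, 14, 16, 18, 28, 29, 32, 33, 36, 37, 47, 49, 51, 56, 57, 58, 61, 63, 64}, so |H| = 24.

24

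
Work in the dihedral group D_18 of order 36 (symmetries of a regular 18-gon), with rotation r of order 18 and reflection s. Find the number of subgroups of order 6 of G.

|G| = 36 and 6 | 36, so subgroups of order 6 are possible by Lagrange.
The subgroups of order 6 are: {e, r^6, r^12, r^4s, r^10s, r^16s}; {e, r^6, r^12, r^5s, r^11s, r^17s}; {e, r^6, r^12, s, r^6s, r^12s}; {e, r^6, r^12, rs, r^7s, r^13s}; … (7 in all).
So G has 7 subgroups of order 6.

7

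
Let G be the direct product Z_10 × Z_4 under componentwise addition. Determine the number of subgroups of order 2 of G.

3

|G| = 40 and 2 | 40, so subgroups of order 2 are possible by Lagrange.
The subgroups of order 2 are: {(0,0), (0,2)}; {(0,0), (5,0)}; {(0,0), (5,2)}.
So G has 3 subgroups of order 2.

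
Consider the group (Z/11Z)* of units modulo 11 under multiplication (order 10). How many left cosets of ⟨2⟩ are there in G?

1

|⟨2⟩| = 10 and |G| = 10.
By Lagrange, [G : H] = |G|/|H| = 10/10 = 1.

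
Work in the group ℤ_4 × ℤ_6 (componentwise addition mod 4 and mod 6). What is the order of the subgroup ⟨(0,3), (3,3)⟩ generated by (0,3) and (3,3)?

|⟨(0,3)⟩| = 2 and |⟨(3,3)⟩| = 4, so |H| is a multiple of lcm(2, 4) = 4 and divides |G| = 24.
Closing under the operation: H = {(0,0), (0,3), (1,0), (1,3), (2,0), (2,3), (3,0), (3,3)}, so |H| = 8.

8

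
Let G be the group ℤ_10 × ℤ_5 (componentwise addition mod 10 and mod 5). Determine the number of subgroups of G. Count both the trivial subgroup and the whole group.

|G| = 50, so by Lagrange every subgroup order divides 50. Divisors: 1, 2, 5, 10, 25, 50.
Subgroups by order — order 1: 1; order 2: 1; order 5: 6; order 10: 6; order 25: 1; order 50: 1.
Total: 1 + 1 + 6 + 6 + 1 + 1 = 16.

16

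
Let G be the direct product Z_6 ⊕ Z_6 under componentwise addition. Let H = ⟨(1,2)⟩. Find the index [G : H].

6

|⟨(1,2)⟩| = 6 and |G| = 36.
By Lagrange, [G : H] = |G|/|H| = 36/6 = 6.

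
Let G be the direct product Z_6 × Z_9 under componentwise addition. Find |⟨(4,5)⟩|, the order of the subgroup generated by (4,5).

9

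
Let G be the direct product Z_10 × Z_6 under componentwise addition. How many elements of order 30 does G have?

An element (a,b) has order lcm(ord(a), ord(b)); count pairs with lcm equal to 30.
Enumerating gives 24 such elements.

24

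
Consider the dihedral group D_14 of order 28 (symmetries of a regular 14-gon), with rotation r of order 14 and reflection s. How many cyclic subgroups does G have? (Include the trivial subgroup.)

Each element a generates a cyclic subgroup ⟨a⟩; distinct elements may generate the same one (a cyclic group of order d has φ(d) generators).
Cyclic subgroups by order — order 1: 1; order 2: 15; order 7: 1; order 14: 1.
Total: 18.

18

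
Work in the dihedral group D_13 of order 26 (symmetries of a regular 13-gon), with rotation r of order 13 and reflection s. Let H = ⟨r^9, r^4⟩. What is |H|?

|⟨r^9⟩| = 13 and |⟨r^4⟩| = 13, so |H| is a multiple of lcm(13, 13) = 13 and divides |G| = 26.
Closing under the operation: H = {e, r, r^2, r^3, r^4, r^5, r^6, r^7, r^8, r^9, r^10, r^11, r^12}, so |H| = 13.

13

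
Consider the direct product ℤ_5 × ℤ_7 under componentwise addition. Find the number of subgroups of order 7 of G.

|G| = 35 and 7 | 35, so subgroups of order 7 are possible by Lagrange.
The subgroups of order 7 are: {(0,0), (0,1), (0,2), (0,3), (0,4), (0,5), (0,6)}.
So G has 1 subgroup of order 7.

1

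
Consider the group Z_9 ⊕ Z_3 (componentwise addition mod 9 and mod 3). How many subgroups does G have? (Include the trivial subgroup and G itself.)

|G| = 27, so by Lagrange every subgroup order divides 27. Divisors: 1, 3, 9, 27.
Subgroups by order — order 1: 1; order 3: 4; order 9: 4; order 27: 1.
Total: 1 + 4 + 4 + 1 = 10.

10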